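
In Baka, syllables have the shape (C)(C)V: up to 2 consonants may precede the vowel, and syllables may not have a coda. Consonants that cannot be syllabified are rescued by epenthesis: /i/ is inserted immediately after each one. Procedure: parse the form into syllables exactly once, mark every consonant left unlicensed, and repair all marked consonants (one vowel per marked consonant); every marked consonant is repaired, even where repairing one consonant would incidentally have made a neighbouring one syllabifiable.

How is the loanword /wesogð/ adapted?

Under (C)(C)V, the unsyllabifiable consonants are /g/, /ð/ (no codas are permitted; onsets may contain at most 2 consonants).
Inserting the epenthetic vowel yields /g/ → /gi/, /ð/ → /ði/.

wesogiði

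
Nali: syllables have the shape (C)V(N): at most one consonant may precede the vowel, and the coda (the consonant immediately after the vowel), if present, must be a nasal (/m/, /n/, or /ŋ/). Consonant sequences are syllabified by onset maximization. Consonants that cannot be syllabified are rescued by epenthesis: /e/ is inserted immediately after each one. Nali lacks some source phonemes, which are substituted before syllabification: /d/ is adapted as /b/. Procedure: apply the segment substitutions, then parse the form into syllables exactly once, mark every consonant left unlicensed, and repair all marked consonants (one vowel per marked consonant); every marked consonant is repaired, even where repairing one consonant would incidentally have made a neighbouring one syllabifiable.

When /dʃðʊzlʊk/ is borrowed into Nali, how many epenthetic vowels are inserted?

After substitution the input is /bʃðʊzlʊk/.
The unsyllabifiable consonants are /b/, /ʃ/, /z/, /k/; each receives one epenthetic vowel.

4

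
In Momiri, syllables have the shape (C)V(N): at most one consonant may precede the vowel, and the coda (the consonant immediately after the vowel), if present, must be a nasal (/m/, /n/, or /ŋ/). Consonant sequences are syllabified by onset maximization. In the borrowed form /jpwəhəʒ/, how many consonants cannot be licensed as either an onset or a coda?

3

The consonants /j/, /p/, /ʒ/ cannot be parsed into a legal (C)V(N) syllable (only a nasal (/m/, /n/, or /ŋ/) is licensed in coda position; onsets are limited to one consonant).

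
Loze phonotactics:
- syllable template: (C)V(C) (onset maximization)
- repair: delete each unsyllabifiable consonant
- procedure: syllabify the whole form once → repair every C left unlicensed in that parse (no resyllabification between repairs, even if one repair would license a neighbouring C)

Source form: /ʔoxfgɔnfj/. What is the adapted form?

ʔoxgɔn

Syllabifying with onset maximization leaves /f/, /f/, /j/ stranded (at most one coda consonant is licensed; onsets are limited to one consonant).
Each unlicensed consonant is deleted: /f/, /f/, /j/.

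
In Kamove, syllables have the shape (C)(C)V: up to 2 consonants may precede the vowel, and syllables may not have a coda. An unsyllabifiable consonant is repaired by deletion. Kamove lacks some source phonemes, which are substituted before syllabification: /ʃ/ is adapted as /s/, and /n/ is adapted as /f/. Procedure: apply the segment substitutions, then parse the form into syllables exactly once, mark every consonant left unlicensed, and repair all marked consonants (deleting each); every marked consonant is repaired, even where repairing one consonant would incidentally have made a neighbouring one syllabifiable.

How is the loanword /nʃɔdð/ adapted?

Substitution: /n/ → /f/, /ʃ/ → /s/, giving /fsɔdð/.
Under (C)(C)V, the unsyllabifiable consonants are /d/, /ð/ (no codas are permitted; onsets may contain at most 2 consonants).
Each unlicensed consonant is deleted: /d/, /ð/.

fsɔ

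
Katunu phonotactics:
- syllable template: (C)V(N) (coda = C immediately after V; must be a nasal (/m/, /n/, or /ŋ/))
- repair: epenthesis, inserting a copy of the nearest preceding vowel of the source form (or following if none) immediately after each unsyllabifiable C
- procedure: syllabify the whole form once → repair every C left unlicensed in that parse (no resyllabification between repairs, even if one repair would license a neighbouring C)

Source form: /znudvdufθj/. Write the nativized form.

The consonants /z/, /d/, /v/, /f/, /θ/, /j/ cannot be parsed into a legal (C)V(N) syllable (only a nasal (/m/, /n/, or /ŋ/) is licensed in coda position; onsets are limited to one consonant).
Epenthesis after each stranded consonant: /z/ → /zu/, /d/ → /du/, /v/ → /vu/, /f/ → /fu/, /θ/ → /θu/, /j/ → /ju/.

zunuduvudufuθuju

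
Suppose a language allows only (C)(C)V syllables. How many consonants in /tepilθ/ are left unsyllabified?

Syllabifying with onset maximization leaves /l/, /θ/ stranded (no codas are permitted; onsets may contain at most 2 consonants).

2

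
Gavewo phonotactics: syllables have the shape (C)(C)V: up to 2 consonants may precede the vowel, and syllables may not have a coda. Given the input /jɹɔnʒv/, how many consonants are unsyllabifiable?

3

Under (C)(C)V, the unsyllabifiable consonants are /n/, /ʒ/, /v/ (no codas are permitted; onsets may contain at most 2 consonants).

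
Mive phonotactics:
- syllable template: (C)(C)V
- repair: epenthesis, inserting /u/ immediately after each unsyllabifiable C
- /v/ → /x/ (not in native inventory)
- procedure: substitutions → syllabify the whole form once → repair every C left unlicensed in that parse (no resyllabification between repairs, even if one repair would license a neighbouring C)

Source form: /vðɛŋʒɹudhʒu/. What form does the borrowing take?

Substitution: /v/ → /x/, giving /xðɛŋʒɹudhʒu/.
Syllabifying with onset maximization leaves /ŋ/, /d/ stranded (no codas are permitted; onsets may contain at most 2 consonants).
Each unlicensed consonant becomes the onset of a new syllable: /ŋ/ → /ŋu/, /d/ → /du/.

xðɛŋuʒɹuduhʒu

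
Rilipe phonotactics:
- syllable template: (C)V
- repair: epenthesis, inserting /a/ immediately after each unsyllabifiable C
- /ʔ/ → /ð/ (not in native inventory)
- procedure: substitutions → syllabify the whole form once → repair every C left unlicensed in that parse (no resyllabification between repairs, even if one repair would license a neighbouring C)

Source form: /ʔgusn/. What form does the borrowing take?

ðagusana

Substitution: /ʔ/ → /ð/, giving /ðgusn/.
Syllabifying with onset maximization leaves /ð/, /s/, /n/ stranded (no codas are permitted; onsets are limited to one consonant).
Epenthesis after each stranded consonant: /ð/ → /ða/, /s/ → /sa/, /n/ → /na/.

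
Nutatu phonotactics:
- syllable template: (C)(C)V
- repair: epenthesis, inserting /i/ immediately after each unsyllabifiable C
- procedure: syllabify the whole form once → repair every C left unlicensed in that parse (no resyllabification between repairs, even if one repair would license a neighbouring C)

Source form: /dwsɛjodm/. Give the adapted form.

diwsɛjodimi

The consonants /d/, /d/, /m/ cannot be parsed into a legal (C)(C)V syllable (no codas are permitted; onsets may contain at most 2 consonants).
Inserting the epenthetic vowel yields /d/ → /di/, /d/ → /di/, /m/ → /mi/.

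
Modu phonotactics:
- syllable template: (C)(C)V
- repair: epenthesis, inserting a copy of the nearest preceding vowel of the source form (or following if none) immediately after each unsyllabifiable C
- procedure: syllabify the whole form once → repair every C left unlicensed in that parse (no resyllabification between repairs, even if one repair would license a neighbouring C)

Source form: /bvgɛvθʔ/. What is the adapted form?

bɛvgɛvɛθɛʔɛ

The consonants /b/, /v/, /θ/, /ʔ/ cannot be parsed into a legal (C)(C)V syllable (no codas are permitted; onsets may contain at most 2 consonants).
Inserting the epenthetic vowel yields /b/ → /bɛ/, /v/ → /vɛ/, /θ/ → /θɛ/, /ʔ/ → /ʔɛ/.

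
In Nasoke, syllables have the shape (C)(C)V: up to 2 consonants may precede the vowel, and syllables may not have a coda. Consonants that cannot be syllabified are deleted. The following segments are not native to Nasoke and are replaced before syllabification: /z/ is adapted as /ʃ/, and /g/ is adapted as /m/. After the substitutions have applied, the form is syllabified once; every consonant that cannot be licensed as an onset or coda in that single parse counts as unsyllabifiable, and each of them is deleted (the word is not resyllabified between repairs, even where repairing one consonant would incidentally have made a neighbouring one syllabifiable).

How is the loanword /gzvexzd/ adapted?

Substitution: /g/ → /m/, /z/ → /ʃ/, giving /mʃvexʃd/.
The consonants /m/, /x/, /ʃ/, /d/ cannot be parsed into a legal (C)(C)V syllable (no codas are permitted; onsets may contain at most 2 consonants).
Deletion applies to /m/, /x/, /ʃ/, /d/.

ʃve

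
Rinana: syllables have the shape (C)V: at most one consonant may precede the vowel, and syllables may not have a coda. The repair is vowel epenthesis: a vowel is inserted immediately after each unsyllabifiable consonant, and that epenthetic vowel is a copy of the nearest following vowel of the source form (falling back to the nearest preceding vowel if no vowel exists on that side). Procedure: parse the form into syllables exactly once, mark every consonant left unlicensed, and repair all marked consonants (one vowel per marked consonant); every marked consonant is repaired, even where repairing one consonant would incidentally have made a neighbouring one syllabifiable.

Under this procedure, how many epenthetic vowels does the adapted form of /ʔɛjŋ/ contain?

The unsyllabifiable consonants are /j/, /ŋ/; each receives one epenthetic vowel.

2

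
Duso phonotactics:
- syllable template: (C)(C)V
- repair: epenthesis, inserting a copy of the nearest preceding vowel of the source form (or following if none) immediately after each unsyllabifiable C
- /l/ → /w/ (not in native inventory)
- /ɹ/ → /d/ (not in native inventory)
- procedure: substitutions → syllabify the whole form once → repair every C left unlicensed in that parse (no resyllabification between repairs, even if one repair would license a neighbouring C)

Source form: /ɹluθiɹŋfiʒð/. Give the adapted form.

Substitution: /ɹ/ → /d/, /l/ → /w/, giving /dwuθidŋfiʒð/.
The consonants /d/, /ʒ/, /ð/ cannot be parsed into a legal (C)(C)V syllable (no codas are permitted; onsets may contain at most 2 consonants).
Each unlicensed consonant becomes the onset of a new syllable: /d/ → /di/, /ʒ/ → /ʒi/, /ð/ → /ði/.

dwuθidiŋfiʒiði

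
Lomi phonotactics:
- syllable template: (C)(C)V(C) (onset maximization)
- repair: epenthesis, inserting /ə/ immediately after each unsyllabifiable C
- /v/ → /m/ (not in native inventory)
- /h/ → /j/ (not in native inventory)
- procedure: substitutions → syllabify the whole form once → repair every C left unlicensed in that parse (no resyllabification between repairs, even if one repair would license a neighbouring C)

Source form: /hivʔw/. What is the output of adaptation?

jimʔəwə

Substitution: /h/ → /j/, /v/ → /m/, giving /jimʔw/.
The consonants /ʔ/, /w/ cannot be parsed into a legal (C)(C)V(C) syllable (at most one coda consonant is licensed; onsets may contain at most 2 consonants).
Inserting the epenthetic vowel yields /ʔ/ → /ʔə/, /w/ → /wə/.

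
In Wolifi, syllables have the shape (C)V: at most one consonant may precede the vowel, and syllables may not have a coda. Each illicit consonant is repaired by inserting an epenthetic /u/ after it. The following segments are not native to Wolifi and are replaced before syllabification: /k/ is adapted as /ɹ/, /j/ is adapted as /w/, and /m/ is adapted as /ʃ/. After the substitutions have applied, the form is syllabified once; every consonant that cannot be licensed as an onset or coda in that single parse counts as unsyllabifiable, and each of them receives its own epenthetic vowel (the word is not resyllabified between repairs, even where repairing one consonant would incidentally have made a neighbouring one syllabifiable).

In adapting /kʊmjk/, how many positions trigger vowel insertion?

After substitution the input is /ɹʊʃwɹ/.
The unsyllabifiable consonants are /ʃ/, /w/, /ɹ/; each receives one epenthetic vowel.

3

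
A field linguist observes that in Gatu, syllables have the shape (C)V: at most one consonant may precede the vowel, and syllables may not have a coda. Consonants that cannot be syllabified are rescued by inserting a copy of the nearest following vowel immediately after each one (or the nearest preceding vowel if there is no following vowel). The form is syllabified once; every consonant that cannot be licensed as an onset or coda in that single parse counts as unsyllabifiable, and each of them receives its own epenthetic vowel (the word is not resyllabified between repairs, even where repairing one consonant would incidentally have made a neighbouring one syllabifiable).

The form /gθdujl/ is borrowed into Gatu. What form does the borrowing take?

The consonants /g/, /θ/, /j/, /l/ cannot be parsed into a legal (C)V syllable (no codas are permitted; onsets are limited to one consonant).
Epenthesis after each stranded consonant: /g/ → /gu/, /θ/ → /θu/, /j/ → /ju/, /l/ → /lu/.

guθudujulu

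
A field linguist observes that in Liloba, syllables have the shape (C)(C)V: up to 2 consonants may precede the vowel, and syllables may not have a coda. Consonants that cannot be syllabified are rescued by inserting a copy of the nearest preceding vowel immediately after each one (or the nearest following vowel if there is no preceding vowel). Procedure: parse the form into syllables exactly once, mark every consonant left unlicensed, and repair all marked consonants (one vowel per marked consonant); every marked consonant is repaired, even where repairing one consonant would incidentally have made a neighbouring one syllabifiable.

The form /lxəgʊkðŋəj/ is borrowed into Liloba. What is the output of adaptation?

The consonants /k/, /j/ cannot be parsed into a legal (C)(C)V syllable (no codas are permitted; onsets may contain at most 2 consonants).
Each unlicensed consonant becomes the onset of a new syllable: /k/ → /kʊ/, /j/ → /jə/.

lxəgʊkʊðŋəjə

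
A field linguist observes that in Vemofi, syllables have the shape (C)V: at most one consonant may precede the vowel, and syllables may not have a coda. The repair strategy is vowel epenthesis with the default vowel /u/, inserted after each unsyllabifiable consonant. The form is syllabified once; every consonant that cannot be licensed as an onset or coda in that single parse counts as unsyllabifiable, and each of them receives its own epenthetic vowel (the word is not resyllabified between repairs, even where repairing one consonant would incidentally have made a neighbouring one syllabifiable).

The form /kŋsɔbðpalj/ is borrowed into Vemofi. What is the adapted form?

kuŋusɔbuðupaluju

Under (C)V, the unsyllabifiable consonants are /k/, /ŋ/, /b/, /ð/, /l/, /j/ (no codas are permitted; onsets are limited to one consonant).
Epenthesis after each stranded consonant: /k/ → /ku/, /ŋ/ → /ŋu/, /b/ → /bu/, /ð/ → /ðu/, /l/ → /lu/, /j/ → /ju/.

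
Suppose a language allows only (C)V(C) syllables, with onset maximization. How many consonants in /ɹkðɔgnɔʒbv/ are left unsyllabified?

Under (C)V(C), the unsyllabifiable consonants are /ɹ/, /k/, /b/, /v/ (at most one coda consonant is licensed; onsets are limited to one consonant).

4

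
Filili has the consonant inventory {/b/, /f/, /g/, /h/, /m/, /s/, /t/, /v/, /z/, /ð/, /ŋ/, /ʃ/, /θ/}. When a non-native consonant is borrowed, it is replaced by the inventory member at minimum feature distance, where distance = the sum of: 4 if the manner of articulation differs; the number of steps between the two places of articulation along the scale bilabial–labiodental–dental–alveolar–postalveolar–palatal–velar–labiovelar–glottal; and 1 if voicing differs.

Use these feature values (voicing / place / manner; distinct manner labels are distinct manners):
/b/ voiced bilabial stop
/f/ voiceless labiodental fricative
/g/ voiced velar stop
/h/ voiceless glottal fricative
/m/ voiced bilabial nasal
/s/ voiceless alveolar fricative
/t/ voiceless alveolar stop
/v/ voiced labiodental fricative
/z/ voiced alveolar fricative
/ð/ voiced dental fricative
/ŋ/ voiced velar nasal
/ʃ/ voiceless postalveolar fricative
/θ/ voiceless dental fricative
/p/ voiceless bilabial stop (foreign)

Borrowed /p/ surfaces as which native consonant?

b

/b/ is closest: same manner (stop), place distance 0 (bilabial→bilabial), voicing differs (+1); total 1. Next closest is /t/ at distance 3.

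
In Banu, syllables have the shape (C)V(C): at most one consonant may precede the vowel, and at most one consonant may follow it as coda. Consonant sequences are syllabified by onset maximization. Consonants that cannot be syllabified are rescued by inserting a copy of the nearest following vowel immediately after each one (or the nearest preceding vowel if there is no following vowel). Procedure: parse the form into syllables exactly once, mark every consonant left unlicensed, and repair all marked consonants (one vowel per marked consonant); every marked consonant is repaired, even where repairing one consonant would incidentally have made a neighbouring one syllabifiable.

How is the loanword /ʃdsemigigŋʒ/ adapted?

The consonants /ʃ/, /d/, /ŋ/, /ʒ/ cannot be parsed into a legal (C)V(C) syllable (at most one coda consonant is licensed; onsets are limited to one consonant).
Inserting the epenthetic vowel yields /ʃ/ → /ʃe/, /d/ → /de/, /ŋ/ → /ŋi/, /ʒ/ → /ʒi/.

ʃedesemigigŋiʒi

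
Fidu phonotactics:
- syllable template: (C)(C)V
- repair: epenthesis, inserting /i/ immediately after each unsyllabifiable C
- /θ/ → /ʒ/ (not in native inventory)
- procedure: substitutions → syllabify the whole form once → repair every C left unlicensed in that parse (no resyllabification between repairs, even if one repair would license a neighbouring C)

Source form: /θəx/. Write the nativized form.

ʒəxi

Substitution: /θ/ → /ʒ/, giving /ʒəx/.
Syllabifying with onset maximization leaves /x/ stranded (no codas are permitted; onsets may contain at most 2 consonants).
Inserting the epenthetic vowel yields /x/ → /xi/.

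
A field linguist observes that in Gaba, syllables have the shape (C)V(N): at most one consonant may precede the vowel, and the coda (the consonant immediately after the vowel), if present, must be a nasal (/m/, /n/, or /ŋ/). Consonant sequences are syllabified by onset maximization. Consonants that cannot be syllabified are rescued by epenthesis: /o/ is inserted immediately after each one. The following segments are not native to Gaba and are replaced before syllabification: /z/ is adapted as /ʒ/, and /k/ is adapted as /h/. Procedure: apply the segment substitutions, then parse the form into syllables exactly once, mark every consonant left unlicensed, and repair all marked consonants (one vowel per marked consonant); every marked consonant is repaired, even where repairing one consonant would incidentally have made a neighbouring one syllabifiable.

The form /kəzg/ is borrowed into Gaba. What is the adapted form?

Substitution: /k/ → /h/, /z/ → /ʒ/, giving /həʒg/.
Under (C)V(N), the unsyllabifiable consonants are /ʒ/, /g/ (only a nasal (/m/, /n/, or /ŋ/) is licensed in coda position; onsets are limited to one consonant).
Epenthesis after each stranded consonant: /ʒ/ → /ʒo/, /g/ → /go/.

həʒogo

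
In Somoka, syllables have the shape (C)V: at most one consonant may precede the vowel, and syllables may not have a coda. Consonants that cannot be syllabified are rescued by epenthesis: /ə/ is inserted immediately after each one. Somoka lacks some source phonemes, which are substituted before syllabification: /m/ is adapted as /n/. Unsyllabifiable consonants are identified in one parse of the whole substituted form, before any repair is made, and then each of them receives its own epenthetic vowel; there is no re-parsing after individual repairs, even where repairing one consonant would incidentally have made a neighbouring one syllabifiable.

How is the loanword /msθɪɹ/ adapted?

nəsəθɪɹə

Substitution: /m/ → /n/, giving /nsθɪɹ/.
Under (C)V, the unsyllabifiable consonants are /n/, /s/, /ɹ/ (no codas are permitted; onsets are limited to one consonant).
Inserting the epenthetic vowel yields /n/ → /nə/, /s/ → /sə/, /ɹ/ → /ɹə/.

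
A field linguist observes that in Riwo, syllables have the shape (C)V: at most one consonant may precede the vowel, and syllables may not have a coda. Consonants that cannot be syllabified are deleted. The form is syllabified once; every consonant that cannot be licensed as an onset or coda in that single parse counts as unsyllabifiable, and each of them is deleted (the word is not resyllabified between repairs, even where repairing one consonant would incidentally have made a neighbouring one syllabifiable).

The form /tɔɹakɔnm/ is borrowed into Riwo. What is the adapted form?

Syllabifying with onset maximization leaves /n/, /m/ stranded (no codas are permitted; onsets are limited to one consonant).
Deleting the stranded consonants removes /n/, /m/.

tɔɹakɔ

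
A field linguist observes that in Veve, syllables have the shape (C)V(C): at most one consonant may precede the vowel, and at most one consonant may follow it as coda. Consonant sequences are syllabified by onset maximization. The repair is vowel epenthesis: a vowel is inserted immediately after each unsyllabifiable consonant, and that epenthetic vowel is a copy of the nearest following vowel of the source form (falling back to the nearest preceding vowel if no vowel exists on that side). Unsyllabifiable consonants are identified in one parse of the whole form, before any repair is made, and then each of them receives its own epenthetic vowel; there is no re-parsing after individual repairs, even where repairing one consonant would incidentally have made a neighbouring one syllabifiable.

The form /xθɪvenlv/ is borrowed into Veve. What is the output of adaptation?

Syllabifying with onset maximization leaves /x/, /l/, /v/ stranded (at most one coda consonant is licensed; onsets are limited to one consonant).
Each unlicensed consonant becomes the onset of a new syllable: /x/ → /xɪ/, /l/ → /le/, /v/ → /ve/.

xɪθɪvenleve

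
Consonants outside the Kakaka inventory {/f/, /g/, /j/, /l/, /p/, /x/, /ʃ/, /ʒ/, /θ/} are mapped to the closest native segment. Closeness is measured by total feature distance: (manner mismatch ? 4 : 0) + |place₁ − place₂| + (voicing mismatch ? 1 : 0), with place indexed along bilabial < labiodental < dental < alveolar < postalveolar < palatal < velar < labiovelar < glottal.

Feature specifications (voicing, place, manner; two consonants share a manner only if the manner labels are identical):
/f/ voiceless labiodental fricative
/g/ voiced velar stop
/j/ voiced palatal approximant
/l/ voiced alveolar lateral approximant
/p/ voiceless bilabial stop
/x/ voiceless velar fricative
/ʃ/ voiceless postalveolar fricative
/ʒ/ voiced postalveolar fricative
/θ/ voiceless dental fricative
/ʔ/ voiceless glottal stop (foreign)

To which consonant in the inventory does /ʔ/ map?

g

/g/ is closest: same manner (stop), place distance 2 (glottal→velar), voicing differs (+1); total 3. Next closest is /x/ at distance 6.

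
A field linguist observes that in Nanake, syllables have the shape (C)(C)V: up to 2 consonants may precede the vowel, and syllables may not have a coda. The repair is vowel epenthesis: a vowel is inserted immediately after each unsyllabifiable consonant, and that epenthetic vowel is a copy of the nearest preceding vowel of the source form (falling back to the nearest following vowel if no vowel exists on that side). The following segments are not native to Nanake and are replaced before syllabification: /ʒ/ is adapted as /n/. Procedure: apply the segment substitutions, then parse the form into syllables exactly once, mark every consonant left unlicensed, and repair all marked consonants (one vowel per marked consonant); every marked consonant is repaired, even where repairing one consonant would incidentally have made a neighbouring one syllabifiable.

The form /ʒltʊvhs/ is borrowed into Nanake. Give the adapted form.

nʊltʊvʊhʊsʊ

Substitution: /ʒ/ → /n/, giving /nltʊvhs/.
The consonants /n/, /v/, /h/, /s/ cannot be parsed into a legal (C)(C)V syllable (no codas are permitted; onsets may contain at most 2 consonants).
Each unlicensed consonant becomes the onset of a new syllable: /n/ → /nʊ/, /v/ → /vʊ/, /h/ → /hʊ/, /s/ → /sʊ/.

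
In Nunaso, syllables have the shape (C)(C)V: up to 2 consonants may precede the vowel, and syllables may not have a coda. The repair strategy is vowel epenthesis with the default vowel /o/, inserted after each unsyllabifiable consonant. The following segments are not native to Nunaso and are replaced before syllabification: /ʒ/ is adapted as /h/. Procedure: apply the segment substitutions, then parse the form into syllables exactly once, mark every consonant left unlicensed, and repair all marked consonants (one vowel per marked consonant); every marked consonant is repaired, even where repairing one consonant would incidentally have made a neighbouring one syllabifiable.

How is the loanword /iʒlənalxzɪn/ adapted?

Substitution: /ʒ/ → /h/, giving /ihlənalxzɪn/.
The consonants /l/, /n/ cannot be parsed into a legal (C)(C)V syllable (no codas are permitted; onsets may contain at most 2 consonants).
Each unlicensed consonant becomes the onset of a new syllable: /l/ → /lo/, /n/ → /no/.

ihlənaloxzɪno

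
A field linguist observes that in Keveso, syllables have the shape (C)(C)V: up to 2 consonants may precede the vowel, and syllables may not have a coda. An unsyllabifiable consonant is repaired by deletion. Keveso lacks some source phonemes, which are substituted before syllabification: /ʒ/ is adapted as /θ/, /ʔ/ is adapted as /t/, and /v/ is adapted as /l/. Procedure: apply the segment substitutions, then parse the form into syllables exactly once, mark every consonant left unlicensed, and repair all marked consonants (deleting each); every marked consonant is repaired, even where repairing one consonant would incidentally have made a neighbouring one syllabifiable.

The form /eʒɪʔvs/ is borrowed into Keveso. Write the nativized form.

Substitution: /ʒ/ → /θ/, /ʔ/ → /t/, /v/ → /l/, giving /eθɪtls/.
Under (C)(C)V, the unsyllabifiable consonants are /t/, /l/, /s/ (no codas are permitted; onsets may contain at most 2 consonants).
Deletion applies to /t/, /l/, /s/.

eθɪ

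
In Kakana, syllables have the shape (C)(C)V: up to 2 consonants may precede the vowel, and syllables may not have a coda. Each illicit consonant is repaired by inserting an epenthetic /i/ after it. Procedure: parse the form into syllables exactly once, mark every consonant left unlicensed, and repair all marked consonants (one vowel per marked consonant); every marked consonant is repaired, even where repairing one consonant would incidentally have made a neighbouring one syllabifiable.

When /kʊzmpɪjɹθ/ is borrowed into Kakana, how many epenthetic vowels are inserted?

The unsyllabifiable consonants are /z/, /j/, /ɹ/, /θ/; each receives one epenthetic vowel.

4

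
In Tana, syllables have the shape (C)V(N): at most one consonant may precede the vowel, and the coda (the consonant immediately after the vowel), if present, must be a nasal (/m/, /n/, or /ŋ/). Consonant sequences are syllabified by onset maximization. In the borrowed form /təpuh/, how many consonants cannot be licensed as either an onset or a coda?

The consonants /h/ cannot be parsed into a legal (C)V(N) syllable (only a nasal (/m/, /n/, or /ŋ/) is licensed in coda position; onsets are limited to one consonant).

1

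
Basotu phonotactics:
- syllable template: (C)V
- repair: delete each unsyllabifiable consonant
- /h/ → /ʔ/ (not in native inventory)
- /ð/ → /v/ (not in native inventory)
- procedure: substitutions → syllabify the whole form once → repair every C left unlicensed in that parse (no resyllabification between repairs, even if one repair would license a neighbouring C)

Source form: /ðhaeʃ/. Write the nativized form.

ʔae

Substitution: /ð/ → /v/, /h/ → /ʔ/, giving /vʔaeʃ/.
Under (C)V, the unsyllabifiable consonants are /v/, /ʃ/ (no codas are permitted; onsets are limited to one consonant).
Deletion applies to /v/, /ʃ/.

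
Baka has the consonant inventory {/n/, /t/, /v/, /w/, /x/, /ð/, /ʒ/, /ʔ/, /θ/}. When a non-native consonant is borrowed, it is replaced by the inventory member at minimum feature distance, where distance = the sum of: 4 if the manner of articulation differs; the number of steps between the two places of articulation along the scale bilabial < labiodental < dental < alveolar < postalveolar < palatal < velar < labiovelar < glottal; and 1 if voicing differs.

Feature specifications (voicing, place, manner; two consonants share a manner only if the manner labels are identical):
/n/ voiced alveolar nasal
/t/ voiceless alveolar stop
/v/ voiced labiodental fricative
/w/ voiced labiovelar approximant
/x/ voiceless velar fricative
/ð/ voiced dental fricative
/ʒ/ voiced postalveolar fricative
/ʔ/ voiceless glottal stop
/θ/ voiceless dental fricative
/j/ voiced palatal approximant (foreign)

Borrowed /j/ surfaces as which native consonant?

w

/w/ is closest: same manner (approximant), place distance 2 (palatal→labiovelar), same voicing; total 2. Next closest is /ʒ/ at distance 5.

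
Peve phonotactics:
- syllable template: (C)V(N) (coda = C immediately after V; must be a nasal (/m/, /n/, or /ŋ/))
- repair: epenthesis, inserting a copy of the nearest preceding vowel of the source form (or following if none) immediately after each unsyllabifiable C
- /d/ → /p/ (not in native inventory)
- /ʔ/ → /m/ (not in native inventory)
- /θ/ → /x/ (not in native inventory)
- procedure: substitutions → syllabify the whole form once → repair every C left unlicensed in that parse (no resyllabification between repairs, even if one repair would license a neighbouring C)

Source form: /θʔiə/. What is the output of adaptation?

ximiə

Substitution: /θ/ → /x/, /ʔ/ → /m/, giving /xmiə/.
Under (C)V(N), the unsyllabifiable consonants are /x/ (only a nasal (/m/, /n/, or /ŋ/) is licensed in coda position; onsets are limited to one consonant).
Inserting the epenthetic vowel yields /x/ → /xi/.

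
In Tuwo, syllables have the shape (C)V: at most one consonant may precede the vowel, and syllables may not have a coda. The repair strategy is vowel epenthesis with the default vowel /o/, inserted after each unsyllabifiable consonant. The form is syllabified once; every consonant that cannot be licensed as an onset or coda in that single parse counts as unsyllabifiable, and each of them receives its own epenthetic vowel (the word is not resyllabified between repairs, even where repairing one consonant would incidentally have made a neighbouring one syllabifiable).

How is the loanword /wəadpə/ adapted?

Under (C)V, the unsyllabifiable consonants are /d/ (no codas are permitted; onsets are limited to one consonant).
Each unlicensed consonant becomes the onset of a new syllable: /d/ → /do/.

wəadopə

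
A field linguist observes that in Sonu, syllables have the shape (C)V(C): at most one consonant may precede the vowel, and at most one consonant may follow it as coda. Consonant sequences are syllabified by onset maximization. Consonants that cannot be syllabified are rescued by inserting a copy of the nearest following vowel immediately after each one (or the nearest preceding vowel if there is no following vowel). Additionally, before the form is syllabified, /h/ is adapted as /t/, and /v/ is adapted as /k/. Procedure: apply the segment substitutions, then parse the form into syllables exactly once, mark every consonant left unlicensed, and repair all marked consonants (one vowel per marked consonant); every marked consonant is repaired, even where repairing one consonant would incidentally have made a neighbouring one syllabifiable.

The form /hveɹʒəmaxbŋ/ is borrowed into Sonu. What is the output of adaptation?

tekeɹʒəmaxbaŋa

Substitution: /h/ → /t/, /v/ → /k/, giving /tkeɹʒəmaxbŋ/.
The consonants /t/, /b/, /ŋ/ cannot be parsed into a legal (C)V(C) syllable (at most one coda consonant is licensed; onsets are limited to one consonant).
Each unlicensed consonant becomes the onset of a new syllable: /t/ → /te/, /b/ → /ba/, /ŋ/ → /ŋa/.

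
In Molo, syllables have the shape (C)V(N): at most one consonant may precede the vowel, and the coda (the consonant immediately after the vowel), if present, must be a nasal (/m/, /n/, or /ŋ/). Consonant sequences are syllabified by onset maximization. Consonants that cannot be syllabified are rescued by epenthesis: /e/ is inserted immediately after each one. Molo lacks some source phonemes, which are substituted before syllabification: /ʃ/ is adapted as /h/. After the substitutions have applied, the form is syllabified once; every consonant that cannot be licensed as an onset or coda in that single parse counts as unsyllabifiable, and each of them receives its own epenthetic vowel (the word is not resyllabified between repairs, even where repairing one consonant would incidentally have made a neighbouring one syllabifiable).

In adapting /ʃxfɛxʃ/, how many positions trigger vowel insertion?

After substitution the input is /hxfɛxh/.
The unsyllabifiable consonants are /h/, /x/, /x/, /h/; each receives one epenthetic vowel.

4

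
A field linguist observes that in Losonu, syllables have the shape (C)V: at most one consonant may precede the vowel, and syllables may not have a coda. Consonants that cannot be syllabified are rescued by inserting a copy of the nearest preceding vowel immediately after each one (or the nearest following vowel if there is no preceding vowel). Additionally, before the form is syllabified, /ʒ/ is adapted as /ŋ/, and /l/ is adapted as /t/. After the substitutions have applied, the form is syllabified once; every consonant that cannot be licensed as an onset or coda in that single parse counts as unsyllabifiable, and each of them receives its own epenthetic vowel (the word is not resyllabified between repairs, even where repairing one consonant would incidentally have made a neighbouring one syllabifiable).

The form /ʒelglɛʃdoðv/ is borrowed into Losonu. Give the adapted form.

ŋetegetɛʃɛdoðovo

Substitution: /ʒ/ → /ŋ/, /l/ → /t/, giving /ŋetgtɛʃdoðv/.
Under (C)V, the unsyllabifiable consonants are /t/, /g/, /ʃ/, /ð/, /v/ (no codas are permitted; onsets are limited to one consonant).
Each unlicensed consonant becomes the onset of a new syllable: /t/ → /te/, /g/ → /ge/, /ʃ/ → /ʃɛ/, /ð/ → /ðo/, /v/ → /vo/.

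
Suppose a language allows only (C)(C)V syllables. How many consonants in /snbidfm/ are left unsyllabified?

Syllabifying with onset maximization leaves /s/, /d/, /f/, /m/ stranded (no codas are permitted; onsets may contain at most 2 consonants).

4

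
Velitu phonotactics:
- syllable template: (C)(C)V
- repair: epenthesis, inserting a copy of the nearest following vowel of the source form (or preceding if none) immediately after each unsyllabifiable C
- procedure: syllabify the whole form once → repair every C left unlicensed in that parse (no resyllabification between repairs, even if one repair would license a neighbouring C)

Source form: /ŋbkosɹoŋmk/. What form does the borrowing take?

ŋobkosɹoŋomoko

Under (C)(C)V, the unsyllabifiable consonants are /ŋ/, /ŋ/, /m/, /k/ (no codas are permitted; onsets may contain at most 2 consonants).
Epenthesis after each stranded consonant: /ŋ/ → /ŋo/, /ŋ/ → /ŋo/, /m/ → /mo/, /k/ → /ko/.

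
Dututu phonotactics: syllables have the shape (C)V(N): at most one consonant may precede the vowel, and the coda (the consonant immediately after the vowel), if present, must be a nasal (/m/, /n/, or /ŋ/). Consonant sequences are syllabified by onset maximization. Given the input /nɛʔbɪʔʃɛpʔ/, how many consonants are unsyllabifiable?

4

Syllabifying with onset maximization leaves /ʔ/, /ʔ/, /p/, /ʔ/ stranded (only a nasal (/m/, /n/, or /ŋ/) is licensed in coda position; onsets are limited to one consonant).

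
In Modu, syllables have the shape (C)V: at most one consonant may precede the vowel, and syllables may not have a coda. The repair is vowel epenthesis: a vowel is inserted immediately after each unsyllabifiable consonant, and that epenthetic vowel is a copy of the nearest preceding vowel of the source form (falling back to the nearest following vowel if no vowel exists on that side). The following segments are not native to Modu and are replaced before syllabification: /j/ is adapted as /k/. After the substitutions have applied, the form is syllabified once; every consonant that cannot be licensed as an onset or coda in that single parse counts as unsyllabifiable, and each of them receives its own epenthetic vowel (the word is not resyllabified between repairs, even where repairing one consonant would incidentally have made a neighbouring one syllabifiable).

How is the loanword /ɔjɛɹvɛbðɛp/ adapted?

ɔkɛɹɛvɛbɛðɛpɛ

Substitution: /j/ → /k/, giving /ɔkɛɹvɛbðɛp/.
Under (C)V, the unsyllabifiable consonants are /ɹ/, /b/, /p/ (no codas are permitted; onsets are limited to one consonant).
Each unlicensed consonant becomes the onset of a new syllable: /ɹ/ → /ɹɛ/, /b/ → /bɛ/, /p/ → /pɛ/.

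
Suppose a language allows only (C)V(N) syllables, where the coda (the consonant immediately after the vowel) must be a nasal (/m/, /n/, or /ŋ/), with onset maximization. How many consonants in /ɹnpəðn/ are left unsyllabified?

The consonants /ɹ/, /n/, /ð/, /n/ cannot be parsed into a legal (C)V(N) syllable (only a nasal (/m/, /n/, or /ŋ/) is licensed in coda position; onsets are limited to one consonant).

4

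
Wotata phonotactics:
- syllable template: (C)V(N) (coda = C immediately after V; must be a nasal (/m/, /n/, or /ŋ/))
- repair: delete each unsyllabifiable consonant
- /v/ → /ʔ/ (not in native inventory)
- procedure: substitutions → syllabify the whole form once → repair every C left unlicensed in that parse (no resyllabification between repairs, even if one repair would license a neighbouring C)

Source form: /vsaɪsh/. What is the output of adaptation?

saɪ

Substitution: /v/ → /ʔ/, giving /ʔsaɪsh/.
Syllabifying with onset maximization leaves /ʔ/, /s/, /h/ stranded (only a nasal (/m/, /n/, or /ŋ/) is licensed in coda position; onsets are limited to one consonant).
Each unlicensed consonant is deleted: /ʔ/, /s/, /h/.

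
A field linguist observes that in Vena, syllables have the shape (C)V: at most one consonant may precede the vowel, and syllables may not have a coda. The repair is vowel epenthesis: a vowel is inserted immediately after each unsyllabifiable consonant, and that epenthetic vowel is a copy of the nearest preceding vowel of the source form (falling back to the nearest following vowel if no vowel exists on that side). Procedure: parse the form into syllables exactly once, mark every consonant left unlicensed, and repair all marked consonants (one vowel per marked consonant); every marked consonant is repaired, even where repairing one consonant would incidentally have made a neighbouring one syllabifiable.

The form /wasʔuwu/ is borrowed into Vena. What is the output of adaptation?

wasaʔuwu

Syllabifying with onset maximization leaves /s/ stranded (no codas are permitted; onsets are limited to one consonant).
Each unlicensed consonant becomes the onset of a new syllable: /s/ → /sa/.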